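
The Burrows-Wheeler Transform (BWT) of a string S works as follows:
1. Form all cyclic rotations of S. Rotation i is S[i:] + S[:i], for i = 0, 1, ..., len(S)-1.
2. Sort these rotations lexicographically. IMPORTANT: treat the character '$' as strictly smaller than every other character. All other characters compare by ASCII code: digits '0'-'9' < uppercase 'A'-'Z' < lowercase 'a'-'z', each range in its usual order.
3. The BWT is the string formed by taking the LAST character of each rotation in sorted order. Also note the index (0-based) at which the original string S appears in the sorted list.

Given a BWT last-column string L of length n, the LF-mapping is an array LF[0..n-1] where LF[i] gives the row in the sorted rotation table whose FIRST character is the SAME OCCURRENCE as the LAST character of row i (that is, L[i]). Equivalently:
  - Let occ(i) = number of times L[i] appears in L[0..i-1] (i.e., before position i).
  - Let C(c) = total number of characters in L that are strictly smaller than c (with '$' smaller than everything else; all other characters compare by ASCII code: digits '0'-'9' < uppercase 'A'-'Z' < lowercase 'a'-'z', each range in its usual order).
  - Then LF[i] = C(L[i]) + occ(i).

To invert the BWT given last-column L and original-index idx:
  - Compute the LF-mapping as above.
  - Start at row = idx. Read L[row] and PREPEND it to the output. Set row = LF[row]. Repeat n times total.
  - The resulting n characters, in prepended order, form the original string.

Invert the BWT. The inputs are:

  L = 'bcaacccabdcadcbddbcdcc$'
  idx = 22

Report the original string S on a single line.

Answer: ddcbbcdcdcdcaaabcccacb$

Derivation:
LF mapping: 5 9 1 2 10 11 12 3 6 18 13 4 19 14 7 20 21 8 15 22 16 17 0
Walk LF starting at row 22, prepending L[row]:
  step 1: row=22, L[22]='$', prepend. Next row=LF[22]=0
  step 2: row=0, L[0]='b', prepend. Next row=LF[0]=5
  step 3: row=5, L[5]='c', prepend. Next row=LF[5]=11
  step 4: row=11, L[11]='a', prepend. Next row=LF[11]=4
  step 5: row=4, L[4]='c', prepend. Next row=LF[4]=10
  step 6: row=10, L[10]='c', prepend. Next row=LF[10]=13
  step 7: row=13, L[13]='c', prepend. Next row=LF[13]=14
  step 8: row=14, L[14]='b', prepend. Next row=LF[14]=7
  step 9: row=7, L[7]='a', prepend. Next row=LF[7]=3
  step 10: row=3, L[3]='a', prepend. Next row=LF[3]=2
  step 11: row=2, L[2]='a', prepend. Next row=LF[2]=1
  step 12: row=1, L[1]='c', prepend. Next row=LF[1]=9
  step 13: row=9, L[9]='d', prepend. Next row=LF[9]=18
  step 14: row=18, L[18]='c', prepend. Next row=LF[18]=15
  step 15: row=15, L[15]='d', prepend. Next row=LF[15]=20
  step 16: row=20, L[20]='c', prepend. Next row=LF[20]=16
  step 17: row=16, L[16]='d', prepend. Next row=LF[16]=21
  step 18: row=21, L[21]='c', prepend. Next row=LF[21]=17
  step 19: row=17, L[17]='b', prepend. Next row=LF[17]=8
  step 20: row=8, L[8]='b', prepend. Next row=LF[8]=6
  step 21: row=6, L[6]='c', prepend. Next row=LF[6]=12
  step 22: row=12, L[12]='d', prepend. Next row=LF[12]=19
  step 23: row=19, L[19]='d', prepend. Next row=LF[19]=22
Reversed output: ddcbbcdcdcdcaaabcccacb$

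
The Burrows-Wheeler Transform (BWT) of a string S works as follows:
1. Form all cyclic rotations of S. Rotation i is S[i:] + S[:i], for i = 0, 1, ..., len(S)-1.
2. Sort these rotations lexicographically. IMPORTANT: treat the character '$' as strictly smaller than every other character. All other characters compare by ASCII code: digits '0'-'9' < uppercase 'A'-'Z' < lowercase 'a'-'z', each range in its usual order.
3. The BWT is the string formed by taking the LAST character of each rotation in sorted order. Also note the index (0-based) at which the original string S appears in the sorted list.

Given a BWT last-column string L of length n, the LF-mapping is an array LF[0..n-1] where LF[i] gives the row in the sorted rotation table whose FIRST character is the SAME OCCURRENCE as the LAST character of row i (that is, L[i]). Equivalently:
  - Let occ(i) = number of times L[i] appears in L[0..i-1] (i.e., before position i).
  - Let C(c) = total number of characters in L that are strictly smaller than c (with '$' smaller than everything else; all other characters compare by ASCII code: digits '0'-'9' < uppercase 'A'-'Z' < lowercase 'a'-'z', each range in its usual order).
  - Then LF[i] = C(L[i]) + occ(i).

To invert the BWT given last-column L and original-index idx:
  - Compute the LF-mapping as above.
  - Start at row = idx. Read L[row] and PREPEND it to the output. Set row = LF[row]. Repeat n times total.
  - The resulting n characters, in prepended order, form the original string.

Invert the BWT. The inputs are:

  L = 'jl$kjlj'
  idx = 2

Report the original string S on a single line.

LF mapping: 1 5 0 4 2 6 3
Walk LF starting at row 2, prepending L[row]:
  step 1: row=2, L[2]='$', prepend. Next row=LF[2]=0
  step 2: row=0, L[0]='j', prepend. Next row=LF[0]=1
  step 3: row=1, L[1]='l', prepend. Next row=LF[1]=5
  step 4: row=5, L[5]='l', prepend. Next row=LF[5]=6
  step 5: row=6, L[6]='j', prepend. Next row=LF[6]=3
  step 6: row=3, L[3]='k', prepend. Next row=LF[3]=4
  step 7: row=4, L[4]='j', prepend. Next row=LF[4]=2
Reversed output: jkjllj$

Answer: jkjllj$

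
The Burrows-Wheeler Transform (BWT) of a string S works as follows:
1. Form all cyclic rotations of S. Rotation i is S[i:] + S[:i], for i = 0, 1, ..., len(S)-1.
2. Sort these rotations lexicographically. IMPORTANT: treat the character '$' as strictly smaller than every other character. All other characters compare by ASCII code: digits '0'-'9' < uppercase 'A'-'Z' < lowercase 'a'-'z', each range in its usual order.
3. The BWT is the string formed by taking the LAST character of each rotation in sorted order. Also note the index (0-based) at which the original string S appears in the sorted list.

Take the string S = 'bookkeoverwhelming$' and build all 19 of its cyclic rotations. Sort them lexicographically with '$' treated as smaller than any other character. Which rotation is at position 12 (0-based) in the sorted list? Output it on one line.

All 19 rotations (rotation i = S[i:]+S[:i]):
  rot[0] = bookkeoverwhelming$
  rot[1] = ookkeoverwhelming$b
  rot[2] = okkeoverwhelming$bo
  rot[3] = kkeoverwhelming$boo
  rot[4] = keoverwhelming$book
  rot[5] = eoverwhelming$bookk
  rot[6] = overwhelming$bookke
  rot[7] = verwhelming$bookkeo
  rot[8] = erwhelming$bookkeov
  rot[9] = rwhelming$bookkeove
  rot[10] = whelming$bookkeover
  rot[11] = helming$bookkeoverw
  rot[12] = elming$bookkeoverwh
  rot[13] = lming$bookkeoverwhe
  rot[14] = ming$bookkeoverwhel
  rot[15] = ing$bookkeoverwhelm
  rot[16] = ng$bookkeoverwhelmi
  rot[17] = g$bookkeoverwhelmin
  rot[18] = $bookkeoverwhelming
Sorted (with $ < everything):
  sorted[0] = $bookkeoverwhelming
  sorted[1] = bookkeoverwhelming$
  sorted[2] = elming$bookkeoverwh
  sorted[3] = eoverwhelming$bookk
  sorted[4] = erwhelming$bookkeov
  sorted[5] = g$bookkeoverwhelmin
  sorted[6] = helming$bookkeoverw
  sorted[7] = ing$bookkeoverwhelm
  sorted[8] = keoverwhelming$book
  sorted[9] = kkeoverwhelming$boo
  sorted[10] = lming$bookkeoverwhe
  sorted[11] = ming$bookkeoverwhel
  sorted[12] = ng$bookkeoverwhelmi
  sorted[13] = okkeoverwhelming$bo
  sorted[14] = ookkeoverwhelming$b
  sorted[15] = overwhelming$bookke
  sorted[16] = rwhelming$bookkeove
  sorted[17] = verwhelming$bookkeo
  sorted[18] = whelming$bookkeover
sorted[12] = ng$bookkeoverwhelmi

Answer: ng$bookkeoverwhelmi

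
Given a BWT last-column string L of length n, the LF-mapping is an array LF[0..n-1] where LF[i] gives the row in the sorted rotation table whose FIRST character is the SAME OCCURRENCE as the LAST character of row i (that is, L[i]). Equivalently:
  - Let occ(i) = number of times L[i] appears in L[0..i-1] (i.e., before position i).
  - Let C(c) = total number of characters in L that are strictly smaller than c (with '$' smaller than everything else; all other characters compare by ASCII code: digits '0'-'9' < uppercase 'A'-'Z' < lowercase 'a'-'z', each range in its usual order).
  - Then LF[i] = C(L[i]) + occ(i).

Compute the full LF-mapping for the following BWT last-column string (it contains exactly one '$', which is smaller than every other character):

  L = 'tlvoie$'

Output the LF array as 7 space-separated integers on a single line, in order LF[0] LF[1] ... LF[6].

Answer: 5 3 6 4 2 1 0

Derivation:
Char counts: '$':1, 'e':1, 'i':1, 'l':1, 'o':1, 't':1, 'v':1
C (first-col start): C('$')=0, C('e')=1, C('i')=2, C('l')=3, C('o')=4, C('t')=5, C('v')=6
L[0]='t': occ=0, LF[0]=C('t')+0=5+0=5
L[1]='l': occ=0, LF[1]=C('l')+0=3+0=3
L[2]='v': occ=0, LF[2]=C('v')+0=6+0=6
L[3]='o': occ=0, LF[3]=C('o')+0=4+0=4
L[4]='i': occ=0, LF[4]=C('i')+0=2+0=2
L[5]='e': occ=0, LF[5]=C('e')+0=1+0=1
L[6]='$': occ=0, LF[6]=C('$')+0=0+0=0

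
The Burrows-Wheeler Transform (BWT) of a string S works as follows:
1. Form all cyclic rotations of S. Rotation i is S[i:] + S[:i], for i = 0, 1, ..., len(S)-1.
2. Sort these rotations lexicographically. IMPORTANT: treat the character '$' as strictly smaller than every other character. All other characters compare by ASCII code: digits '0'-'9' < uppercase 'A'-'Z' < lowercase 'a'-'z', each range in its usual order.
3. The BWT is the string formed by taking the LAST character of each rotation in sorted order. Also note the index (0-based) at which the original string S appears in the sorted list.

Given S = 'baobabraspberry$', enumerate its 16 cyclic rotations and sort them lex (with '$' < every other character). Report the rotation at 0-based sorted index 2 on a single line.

Answer: aobabraspberry$b

Derivation:
All 16 rotations (rotation i = S[i:]+S[:i]):
  rot[0] = baobabraspberry$
  rot[1] = aobabraspberry$b
  rot[2] = obabraspberry$ba
  rot[3] = babraspberry$bao
  rot[4] = abraspberry$baob
  rot[5] = braspberry$baoba
  rot[6] = raspberry$baobab
  rot[7] = aspberry$baobabr
  rot[8] = spberry$baobabra
  rot[9] = pberry$baobabras
  rot[10] = berry$baobabrasp
  rot[11] = erry$baobabraspb
  rot[12] = rry$baobabraspbe
  rot[13] = ry$baobabraspber
  rot[14] = y$baobabraspberr
  rot[15] = $baobabraspberry
Sorted (with $ < everything):
  sorted[0] = $baobabraspberry
  sorted[1] = abraspberry$baob
  sorted[2] = aobabraspberry$b
  sorted[3] = aspberry$baobabr
  sorted[4] = babraspberry$bao
  sorted[5] = baobabraspberry$
  sorted[6] = berry$baobabrasp
  sorted[7] = braspberry$baoba
  sorted[8] = erry$baobabraspb
  sorted[9] = obabraspberry$ba
  sorted[10] = pberry$baobabras
  sorted[11] = raspberry$baobab
  sorted[12] = rry$baobabraspbe
  sorted[13] = ry$baobabraspber
  sorted[14] = spberry$baobabra
  sorted[15] = y$baobabraspberr
sorted[2] = aobabraspberry$b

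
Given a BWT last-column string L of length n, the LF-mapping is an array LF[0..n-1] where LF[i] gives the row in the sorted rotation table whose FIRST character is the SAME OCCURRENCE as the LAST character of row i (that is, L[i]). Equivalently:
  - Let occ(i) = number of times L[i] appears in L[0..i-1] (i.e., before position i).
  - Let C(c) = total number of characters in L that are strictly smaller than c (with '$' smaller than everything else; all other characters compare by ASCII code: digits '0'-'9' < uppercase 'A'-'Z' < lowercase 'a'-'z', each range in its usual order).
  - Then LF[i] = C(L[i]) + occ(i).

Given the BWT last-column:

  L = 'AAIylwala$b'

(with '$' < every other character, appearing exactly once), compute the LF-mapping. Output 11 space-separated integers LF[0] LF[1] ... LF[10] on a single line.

Answer: 1 2 3 10 7 9 4 8 5 0 6

Derivation:
Char counts: '$':1, 'A':2, 'I':1, 'a':2, 'b':1, 'l':2, 'w':1, 'y':1
C (first-col start): C('$')=0, C('A')=1, C('I')=3, C('a')=4, C('b')=6, C('l')=7, C('w')=9, C('y')=10
L[0]='A': occ=0, LF[0]=C('A')+0=1+0=1
L[1]='A': occ=1, LF[1]=C('A')+1=1+1=2
L[2]='I': occ=0, LF[2]=C('I')+0=3+0=3
L[3]='y': occ=0, LF[3]=C('y')+0=10+0=10
L[4]='l': occ=0, LF[4]=C('l')+0=7+0=7
L[5]='w': occ=0, LF[5]=C('w')+0=9+0=9
L[6]='a': occ=0, LF[6]=C('a')+0=4+0=4
L[7]='l': occ=1, LF[7]=C('l')+1=7+1=8
L[8]='a': occ=1, LF[8]=C('a')+1=4+1=5
L[9]='$': occ=0, LF[9]=C('$')+0=0+0=0
L[10]='b': occ=0, LF[10]=C('b')+0=6+0=6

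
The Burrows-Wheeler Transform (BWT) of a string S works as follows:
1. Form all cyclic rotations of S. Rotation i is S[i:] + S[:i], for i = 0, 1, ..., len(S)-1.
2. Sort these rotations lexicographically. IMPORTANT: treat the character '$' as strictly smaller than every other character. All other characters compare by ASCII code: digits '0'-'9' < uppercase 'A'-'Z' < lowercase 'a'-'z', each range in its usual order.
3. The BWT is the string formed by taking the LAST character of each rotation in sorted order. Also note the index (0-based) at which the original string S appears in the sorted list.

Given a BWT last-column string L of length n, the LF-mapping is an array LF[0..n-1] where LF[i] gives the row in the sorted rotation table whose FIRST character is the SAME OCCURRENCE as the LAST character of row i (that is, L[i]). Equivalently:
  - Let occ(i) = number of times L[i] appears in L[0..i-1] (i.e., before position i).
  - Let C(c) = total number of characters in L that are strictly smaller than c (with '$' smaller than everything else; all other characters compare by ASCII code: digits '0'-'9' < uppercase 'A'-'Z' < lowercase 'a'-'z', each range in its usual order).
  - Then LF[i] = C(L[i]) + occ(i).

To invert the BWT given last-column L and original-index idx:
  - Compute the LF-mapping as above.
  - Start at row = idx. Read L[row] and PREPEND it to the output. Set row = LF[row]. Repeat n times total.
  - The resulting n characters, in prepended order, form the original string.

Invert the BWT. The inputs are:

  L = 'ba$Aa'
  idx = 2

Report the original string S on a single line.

Answer: aAab$

Derivation:
LF mapping: 4 2 0 1 3
Walk LF starting at row 2, prepending L[row]:
  step 1: row=2, L[2]='$', prepend. Next row=LF[2]=0
  step 2: row=0, L[0]='b', prepend. Next row=LF[0]=4
  step 3: row=4, L[4]='a', prepend. Next row=LF[4]=3
  step 4: row=3, L[3]='A', prepend. Next row=LF[3]=1
  step 5: row=1, L[1]='a', prepend. Next row=LF[1]=2
Reversed output: aAab$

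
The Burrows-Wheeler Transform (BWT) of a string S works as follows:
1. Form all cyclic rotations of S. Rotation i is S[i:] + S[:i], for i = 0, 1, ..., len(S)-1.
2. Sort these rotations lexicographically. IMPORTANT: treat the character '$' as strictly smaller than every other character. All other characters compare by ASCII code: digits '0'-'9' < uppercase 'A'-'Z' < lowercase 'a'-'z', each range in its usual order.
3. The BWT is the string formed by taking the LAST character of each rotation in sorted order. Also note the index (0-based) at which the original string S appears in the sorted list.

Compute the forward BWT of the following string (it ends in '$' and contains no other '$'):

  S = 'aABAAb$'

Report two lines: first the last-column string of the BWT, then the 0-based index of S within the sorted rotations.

All 7 rotations (rotation i = S[i:]+S[:i]):
  rot[0] = aABAAb$
  rot[1] = ABAAb$a
  rot[2] = BAAb$aA
  rot[3] = AAb$aAB
  rot[4] = Ab$aABA
  rot[5] = b$aABAA
  rot[6] = $aABAAb
Sorted (with $ < everything):
  sorted[0] = $aABAAb  (last char: 'b')
  sorted[1] = AAb$aAB  (last char: 'B')
  sorted[2] = ABAAb$a  (last char: 'a')
  sorted[3] = Ab$aABA  (last char: 'A')
  sorted[4] = BAAb$aA  (last char: 'A')
  sorted[5] = aABAAb$  (last char: '$')
  sorted[6] = b$aABAA  (last char: 'A')
Last column: bBaAA$A
Original string S is at sorted index 5

Answer: bBaAA$A
5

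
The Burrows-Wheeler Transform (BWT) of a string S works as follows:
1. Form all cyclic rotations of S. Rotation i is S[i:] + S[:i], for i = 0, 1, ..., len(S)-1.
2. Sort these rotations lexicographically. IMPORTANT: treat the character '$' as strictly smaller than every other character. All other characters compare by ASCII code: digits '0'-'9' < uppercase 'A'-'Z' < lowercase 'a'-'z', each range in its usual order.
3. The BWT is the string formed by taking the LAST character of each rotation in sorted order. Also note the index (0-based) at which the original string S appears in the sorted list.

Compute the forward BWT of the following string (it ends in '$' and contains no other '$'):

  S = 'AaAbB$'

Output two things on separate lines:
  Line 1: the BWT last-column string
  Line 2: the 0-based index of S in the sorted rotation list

Answer: B$abAA
1

Derivation:
All 6 rotations (rotation i = S[i:]+S[:i]):
  rot[0] = AaAbB$
  rot[1] = aAbB$A
  rot[2] = AbB$Aa
  rot[3] = bB$AaA
  rot[4] = B$AaAb
  rot[5] = $AaAbB
Sorted (with $ < everything):
  sorted[0] = $AaAbB  (last char: 'B')
  sorted[1] = AaAbB$  (last char: '$')
  sorted[2] = AbB$Aa  (last char: 'a')
  sorted[3] = B$AaAb  (last char: 'b')
  sorted[4] = aAbB$A  (last char: 'A')
  sorted[5] = bB$AaA  (last char: 'A')
Last column: B$abAA
Original string S is at sorted index 1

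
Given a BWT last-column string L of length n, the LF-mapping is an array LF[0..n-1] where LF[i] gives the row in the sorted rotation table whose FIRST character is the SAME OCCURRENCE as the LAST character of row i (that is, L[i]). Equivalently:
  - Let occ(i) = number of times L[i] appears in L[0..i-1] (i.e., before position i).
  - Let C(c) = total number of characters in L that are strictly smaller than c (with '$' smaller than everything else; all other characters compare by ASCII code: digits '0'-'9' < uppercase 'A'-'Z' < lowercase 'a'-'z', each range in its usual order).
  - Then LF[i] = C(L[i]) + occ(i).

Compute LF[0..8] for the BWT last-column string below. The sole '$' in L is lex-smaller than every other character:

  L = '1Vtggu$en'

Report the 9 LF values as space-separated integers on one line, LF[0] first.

Answer: 1 2 7 4 5 8 0 3 6

Derivation:
Char counts: '$':1, '1':1, 'V':1, 'e':1, 'g':2, 'n':1, 't':1, 'u':1
C (first-col start): C('$')=0, C('1')=1, C('V')=2, C('e')=3, C('g')=4, C('n')=6, C('t')=7, C('u')=8
L[0]='1': occ=0, LF[0]=C('1')+0=1+0=1
L[1]='V': occ=0, LF[1]=C('V')+0=2+0=2
L[2]='t': occ=0, LF[2]=C('t')+0=7+0=7
L[3]='g': occ=0, LF[3]=C('g')+0=4+0=4
L[4]='g': occ=1, LF[4]=C('g')+1=4+1=5
L[5]='u': occ=0, LF[5]=C('u')+0=8+0=8
L[6]='$': occ=0, LF[6]=C('$')+0=0+0=0
L[7]='e': occ=0, LF[7]=C('e')+0=3+0=3
L[8]='n': occ=0, LF[8]=C('n')+0=6+0=6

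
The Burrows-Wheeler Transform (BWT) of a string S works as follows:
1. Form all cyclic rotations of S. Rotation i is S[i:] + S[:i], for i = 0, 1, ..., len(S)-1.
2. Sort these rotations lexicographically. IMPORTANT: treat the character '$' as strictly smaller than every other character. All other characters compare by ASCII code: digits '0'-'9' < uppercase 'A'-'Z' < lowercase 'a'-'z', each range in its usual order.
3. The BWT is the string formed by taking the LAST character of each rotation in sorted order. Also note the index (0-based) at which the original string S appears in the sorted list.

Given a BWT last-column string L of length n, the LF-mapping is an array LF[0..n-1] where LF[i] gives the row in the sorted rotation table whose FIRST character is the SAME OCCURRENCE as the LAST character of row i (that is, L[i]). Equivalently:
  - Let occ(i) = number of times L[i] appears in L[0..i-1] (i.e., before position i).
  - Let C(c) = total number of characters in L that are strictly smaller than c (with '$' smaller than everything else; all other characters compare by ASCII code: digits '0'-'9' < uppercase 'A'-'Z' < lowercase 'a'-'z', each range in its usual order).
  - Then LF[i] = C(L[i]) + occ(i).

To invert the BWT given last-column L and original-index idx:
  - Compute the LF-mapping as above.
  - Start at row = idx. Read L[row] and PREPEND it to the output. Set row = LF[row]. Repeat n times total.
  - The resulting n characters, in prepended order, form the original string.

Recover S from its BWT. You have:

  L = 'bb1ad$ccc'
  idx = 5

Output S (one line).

LF mapping: 3 4 1 2 8 0 5 6 7
Walk LF starting at row 5, prepending L[row]:
  step 1: row=5, L[5]='$', prepend. Next row=LF[5]=0
  step 2: row=0, L[0]='b', prepend. Next row=LF[0]=3
  step 3: row=3, L[3]='a', prepend. Next row=LF[3]=2
  step 4: row=2, L[2]='1', prepend. Next row=LF[2]=1
  step 5: row=1, L[1]='b', prepend. Next row=LF[1]=4
  step 6: row=4, L[4]='d', prepend. Next row=LF[4]=8
  step 7: row=8, L[8]='c', prepend. Next row=LF[8]=7
  step 8: row=7, L[7]='c', prepend. Next row=LF[7]=6
  step 9: row=6, L[6]='c', prepend. Next row=LF[6]=5
Reversed output: cccdb1ab$

Answer: cccdb1ab$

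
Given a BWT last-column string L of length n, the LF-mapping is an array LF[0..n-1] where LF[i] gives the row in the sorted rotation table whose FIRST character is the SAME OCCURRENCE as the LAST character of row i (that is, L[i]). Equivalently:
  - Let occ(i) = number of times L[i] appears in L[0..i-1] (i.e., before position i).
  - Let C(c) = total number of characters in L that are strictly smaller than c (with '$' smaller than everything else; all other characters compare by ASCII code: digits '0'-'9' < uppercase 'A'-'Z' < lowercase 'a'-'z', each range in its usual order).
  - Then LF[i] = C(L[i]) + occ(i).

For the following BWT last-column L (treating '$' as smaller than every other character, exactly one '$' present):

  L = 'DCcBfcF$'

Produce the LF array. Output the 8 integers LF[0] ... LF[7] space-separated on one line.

Char counts: '$':1, 'B':1, 'C':1, 'D':1, 'F':1, 'c':2, 'f':1
C (first-col start): C('$')=0, C('B')=1, C('C')=2, C('D')=3, C('F')=4, C('c')=5, C('f')=7
L[0]='D': occ=0, LF[0]=C('D')+0=3+0=3
L[1]='C': occ=0, LF[1]=C('C')+0=2+0=2
L[2]='c': occ=0, LF[2]=C('c')+0=5+0=5
L[3]='B': occ=0, LF[3]=C('B')+0=1+0=1
L[4]='f': occ=0, LF[4]=C('f')+0=7+0=7
L[5]='c': occ=1, LF[5]=C('c')+1=5+1=6
L[6]='F': occ=0, LF[6]=C('F')+0=4+0=4
L[7]='$': occ=0, LF[7]=C('$')+0=0+0=0

Answer: 3 2 5 1 7 6 4 0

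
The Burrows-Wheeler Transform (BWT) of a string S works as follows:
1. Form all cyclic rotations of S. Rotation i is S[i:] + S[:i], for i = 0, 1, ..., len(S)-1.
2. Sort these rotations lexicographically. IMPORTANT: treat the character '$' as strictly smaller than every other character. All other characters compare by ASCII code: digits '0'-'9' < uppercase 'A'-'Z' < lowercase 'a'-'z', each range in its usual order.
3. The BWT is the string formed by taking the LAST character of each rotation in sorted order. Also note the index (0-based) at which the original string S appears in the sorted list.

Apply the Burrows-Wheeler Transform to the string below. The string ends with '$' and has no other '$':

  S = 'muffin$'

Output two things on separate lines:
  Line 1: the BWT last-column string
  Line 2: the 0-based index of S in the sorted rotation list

Answer: nuff$im
4

Derivation:
All 7 rotations (rotation i = S[i:]+S[:i]):
  rot[0] = muffin$
  rot[1] = uffin$m
  rot[2] = ffin$mu
  rot[3] = fin$muf
  rot[4] = in$muff
  rot[5] = n$muffi
  rot[6] = $muffin
Sorted (with $ < everything):
  sorted[0] = $muffin  (last char: 'n')
  sorted[1] = ffin$mu  (last char: 'u')
  sorted[2] = fin$muf  (last char: 'f')
  sorted[3] = in$muff  (last char: 'f')
  sorted[4] = muffin$  (last char: '$')
  sorted[5] = n$muffi  (last char: 'i')
  sorted[6] = uffin$m  (last char: 'm')
Last column: nuff$im
Original string S is at sorted index 4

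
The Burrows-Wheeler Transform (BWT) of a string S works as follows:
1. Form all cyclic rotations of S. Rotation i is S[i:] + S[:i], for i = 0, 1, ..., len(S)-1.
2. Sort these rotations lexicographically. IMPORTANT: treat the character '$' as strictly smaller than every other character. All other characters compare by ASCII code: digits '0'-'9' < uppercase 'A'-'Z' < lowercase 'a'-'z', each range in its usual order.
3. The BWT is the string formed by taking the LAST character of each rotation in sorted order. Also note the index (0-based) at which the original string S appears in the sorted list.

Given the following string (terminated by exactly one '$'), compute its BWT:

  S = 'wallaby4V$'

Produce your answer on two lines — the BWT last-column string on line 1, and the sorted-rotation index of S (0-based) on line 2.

All 10 rotations (rotation i = S[i:]+S[:i]):
  rot[0] = wallaby4V$
  rot[1] = allaby4V$w
  rot[2] = llaby4V$wa
  rot[3] = laby4V$wal
  rot[4] = aby4V$wall
  rot[5] = by4V$walla
  rot[6] = y4V$wallab
  rot[7] = 4V$wallaby
  rot[8] = V$wallaby4
  rot[9] = $wallaby4V
Sorted (with $ < everything):
  sorted[0] = $wallaby4V  (last char: 'V')
  sorted[1] = 4V$wallaby  (last char: 'y')
  sorted[2] = V$wallaby4  (last char: '4')
  sorted[3] = aby4V$wall  (last char: 'l')
  sorted[4] = allaby4V$w  (last char: 'w')
  sorted[5] = by4V$walla  (last char: 'a')
  sorted[6] = laby4V$wal  (last char: 'l')
  sorted[7] = llaby4V$wa  (last char: 'a')
  sorted[8] = wallaby4V$  (last char: '$')
  sorted[9] = y4V$wallab  (last char: 'b')
Last column: Vy4lwala$b
Original string S is at sorted index 8

Answer: Vy4lwala$b
8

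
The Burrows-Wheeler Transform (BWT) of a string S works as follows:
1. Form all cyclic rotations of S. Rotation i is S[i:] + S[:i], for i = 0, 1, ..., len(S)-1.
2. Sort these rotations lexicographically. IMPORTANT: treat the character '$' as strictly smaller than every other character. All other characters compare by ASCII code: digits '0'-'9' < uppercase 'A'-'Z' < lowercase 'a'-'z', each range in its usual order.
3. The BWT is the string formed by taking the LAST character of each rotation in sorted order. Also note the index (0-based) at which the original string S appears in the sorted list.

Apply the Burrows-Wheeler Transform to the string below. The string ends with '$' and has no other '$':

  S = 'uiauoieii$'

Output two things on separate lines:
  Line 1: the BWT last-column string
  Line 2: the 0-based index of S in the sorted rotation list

All 10 rotations (rotation i = S[i:]+S[:i]):
  rot[0] = uiauoieii$
  rot[1] = iauoieii$u
  rot[2] = auoieii$ui
  rot[3] = uoieii$uia
  rot[4] = oieii$uiau
  rot[5] = ieii$uiauo
  rot[6] = eii$uiauoi
  rot[7] = ii$uiauoie
  rot[8] = i$uiauoiei
  rot[9] = $uiauoieii
Sorted (with $ < everything):
  sorted[0] = $uiauoieii  (last char: 'i')
  sorted[1] = auoieii$ui  (last char: 'i')
  sorted[2] = eii$uiauoi  (last char: 'i')
  sorted[3] = i$uiauoiei  (last char: 'i')
  sorted[4] = iauoieii$u  (last char: 'u')
  sorted[5] = ieii$uiauo  (last char: 'o')
  sorted[6] = ii$uiauoie  (last char: 'e')
  sorted[7] = oieii$uiau  (last char: 'u')
  sorted[8] = uiauoieii$  (last char: '$')
  sorted[9] = uoieii$uia  (last char: 'a')
Last column: iiiiuoeu$a
Original string S is at sorted index 8

Answer: iiiiuoeu$a
8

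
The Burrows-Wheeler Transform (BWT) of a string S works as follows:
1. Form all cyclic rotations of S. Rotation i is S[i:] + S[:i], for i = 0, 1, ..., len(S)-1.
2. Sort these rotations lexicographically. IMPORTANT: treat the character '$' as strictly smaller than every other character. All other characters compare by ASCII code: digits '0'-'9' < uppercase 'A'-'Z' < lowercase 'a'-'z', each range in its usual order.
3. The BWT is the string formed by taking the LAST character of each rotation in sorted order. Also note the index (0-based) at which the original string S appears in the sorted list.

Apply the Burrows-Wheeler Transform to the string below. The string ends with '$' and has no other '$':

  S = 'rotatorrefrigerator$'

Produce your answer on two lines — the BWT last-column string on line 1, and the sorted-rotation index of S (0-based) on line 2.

Answer: rrtrgeirttroerf$ooaa
15

Derivation:
All 20 rotations (rotation i = S[i:]+S[:i]):
  rot[0] = rotatorrefrigerator$
  rot[1] = otatorrefrigerator$r
  rot[2] = tatorrefrigerator$ro
  rot[3] = atorrefrigerator$rot
  rot[4] = torrefrigerator$rota
  rot[5] = orrefrigerator$rotat
  rot[6] = rrefrigerator$rotato
  rot[7] = refrigerator$rotator
  rot[8] = efrigerator$rotatorr
  rot[9] = frigerator$rotatorre
  rot[10] = rigerator$rotatorref
  rot[11] = igerator$rotatorrefr
  rot[12] = gerator$rotatorrefri
  rot[13] = erator$rotatorrefrig
  rot[14] = rator$rotatorrefrige
  rot[15] = ator$rotatorrefriger
  rot[16] = tor$rotatorrefrigera
  rot[17] = or$rotatorrefrigerat
  rot[18] = r$rotatorrefrigerato
  rot[19] = $rotatorrefrigerator
Sorted (with $ < everything):
  sorted[0] = $rotatorrefrigerator  (last char: 'r')
  sorted[1] = ator$rotatorrefriger  (last char: 'r')
  sorted[2] = atorrefrigerator$rot  (last char: 't')
  sorted[3] = efrigerator$rotatorr  (last char: 'r')
  sorted[4] = erator$rotatorrefrig  (last char: 'g')
  sorted[5] = frigerator$rotatorre  (last char: 'e')
  sorted[6] = gerator$rotatorrefri  (last char: 'i')
  sorted[7] = igerator$rotatorrefr  (last char: 'r')
  sorted[8] = or$rotatorrefrigerat  (last char: 't')
  sorted[9] = orrefrigerator$rotat  (last char: 't')
  sorted[10] = otatorrefrigerator$r  (last char: 'r')
  sorted[11] = r$rotatorrefrigerato  (last char: 'o')
  sorted[12] = rator$rotatorrefrige  (last char: 'e')
  sorted[13] = refrigerator$rotator  (last char: 'r')
  sorted[14] = rigerator$rotatorref  (last char: 'f')
  sorted[15] = rotatorrefrigerator$  (last char: '$')
  sorted[16] = rrefrigerator$rotato  (last char: 'o')
  sorted[17] = tatorrefrigerator$ro  (last char: 'o')
  sorted[18] = tor$rotatorrefrigera  (last char: 'a')
  sorted[19] = torrefrigerator$rota  (last char: 'a')
Last column: rrtrgeirttroerf$ooaa
Original string S is at sorted index 15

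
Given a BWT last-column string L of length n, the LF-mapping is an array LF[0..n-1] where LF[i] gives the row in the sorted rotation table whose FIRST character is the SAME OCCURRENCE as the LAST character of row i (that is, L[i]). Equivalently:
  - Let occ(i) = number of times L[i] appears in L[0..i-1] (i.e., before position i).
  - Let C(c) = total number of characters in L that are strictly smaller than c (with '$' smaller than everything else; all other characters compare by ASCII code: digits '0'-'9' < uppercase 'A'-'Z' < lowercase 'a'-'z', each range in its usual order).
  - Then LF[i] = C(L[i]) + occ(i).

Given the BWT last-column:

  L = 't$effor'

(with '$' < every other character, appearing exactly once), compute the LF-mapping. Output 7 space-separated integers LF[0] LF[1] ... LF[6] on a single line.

Answer: 6 0 1 2 3 4 5

Derivation:
Char counts: '$':1, 'e':1, 'f':2, 'o':1, 'r':1, 't':1
C (first-col start): C('$')=0, C('e')=1, C('f')=2, C('o')=4, C('r')=5, C('t')=6
L[0]='t': occ=0, LF[0]=C('t')+0=6+0=6
L[1]='$': occ=0, LF[1]=C('$')+0=0+0=0
L[2]='e': occ=0, LF[2]=C('e')+0=1+0=1
L[3]='f': occ=0, LF[3]=C('f')+0=2+0=2
L[4]='f': occ=1, LF[4]=C('f')+1=2+1=3
L[5]='o': occ=0, LF[5]=C('o')+0=4+0=4
L[6]='r': occ=0, LF[6]=C('r')+0=5+0=5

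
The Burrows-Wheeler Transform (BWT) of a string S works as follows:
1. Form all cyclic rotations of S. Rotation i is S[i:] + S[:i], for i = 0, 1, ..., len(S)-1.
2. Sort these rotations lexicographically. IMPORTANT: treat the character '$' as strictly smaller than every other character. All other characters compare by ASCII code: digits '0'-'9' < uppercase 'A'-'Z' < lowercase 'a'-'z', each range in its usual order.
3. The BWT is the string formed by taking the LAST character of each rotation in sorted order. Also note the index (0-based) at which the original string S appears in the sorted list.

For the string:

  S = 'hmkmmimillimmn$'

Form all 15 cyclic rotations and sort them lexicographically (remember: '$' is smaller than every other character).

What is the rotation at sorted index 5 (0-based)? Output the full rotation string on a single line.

All 15 rotations (rotation i = S[i:]+S[:i]):
  rot[0] = hmkmmimillimmn$
  rot[1] = mkmmimillimmn$h
  rot[2] = kmmimillimmn$hm
  rot[3] = mmimillimmn$hmk
  rot[4] = mimillimmn$hmkm
  rot[5] = imillimmn$hmkmm
  rot[6] = millimmn$hmkmmi
  rot[7] = illimmn$hmkmmim
  rot[8] = llimmn$hmkmmimi
  rot[9] = limmn$hmkmmimil
  rot[10] = immn$hmkmmimill
  rot[11] = mmn$hmkmmimilli
  rot[12] = mn$hmkmmimillim
  rot[13] = n$hmkmmimillimm
  rot[14] = $hmkmmimillimmn
Sorted (with $ < everything):
  sorted[0] = $hmkmmimillimmn
  sorted[1] = hmkmmimillimmn$
  sorted[2] = illimmn$hmkmmim
  sorted[3] = imillimmn$hmkmm
  sorted[4] = immn$hmkmmimill
  sorted[5] = kmmimillimmn$hm
  sorted[6] = limmn$hmkmmimil
  sorted[7] = llimmn$hmkmmimi
  sorted[8] = millimmn$hmkmmi
  sorted[9] = mimillimmn$hmkm
  sorted[10] = mkmmimillimmn$h
  sorted[11] = mmimillimmn$hmk
  sorted[12] = mmn$hmkmmimilli
  sorted[13] = mn$hmkmmimillim
  sorted[14] = n$hmkmmimillimm
sorted[5] = kmmimillimmn$hm

Answer: kmmimillimmn$hm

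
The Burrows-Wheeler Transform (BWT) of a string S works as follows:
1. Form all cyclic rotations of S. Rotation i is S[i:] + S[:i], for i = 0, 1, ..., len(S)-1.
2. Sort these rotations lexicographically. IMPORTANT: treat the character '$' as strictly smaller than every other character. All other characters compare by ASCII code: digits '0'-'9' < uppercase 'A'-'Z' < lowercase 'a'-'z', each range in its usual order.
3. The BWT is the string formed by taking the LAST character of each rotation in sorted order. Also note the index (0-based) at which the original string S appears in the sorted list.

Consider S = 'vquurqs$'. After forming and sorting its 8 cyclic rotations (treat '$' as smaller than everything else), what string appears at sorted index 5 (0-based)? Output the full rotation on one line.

All 8 rotations (rotation i = S[i:]+S[:i]):
  rot[0] = vquurqs$
  rot[1] = quurqs$v
  rot[2] = uurqs$vq
  rot[3] = urqs$vqu
  rot[4] = rqs$vquu
  rot[5] = qs$vquur
  rot[6] = s$vquurq
  rot[7] = $vquurqs
Sorted (with $ < everything):
  sorted[0] = $vquurqs
  sorted[1] = qs$vquur
  sorted[2] = quurqs$v
  sorted[3] = rqs$vquu
  sorted[4] = s$vquurq
  sorted[5] = urqs$vqu
  sorted[6] = uurqs$vq
  sorted[7] = vquurqs$
sorted[5] = urqs$vqu

Answer: urqs$vqu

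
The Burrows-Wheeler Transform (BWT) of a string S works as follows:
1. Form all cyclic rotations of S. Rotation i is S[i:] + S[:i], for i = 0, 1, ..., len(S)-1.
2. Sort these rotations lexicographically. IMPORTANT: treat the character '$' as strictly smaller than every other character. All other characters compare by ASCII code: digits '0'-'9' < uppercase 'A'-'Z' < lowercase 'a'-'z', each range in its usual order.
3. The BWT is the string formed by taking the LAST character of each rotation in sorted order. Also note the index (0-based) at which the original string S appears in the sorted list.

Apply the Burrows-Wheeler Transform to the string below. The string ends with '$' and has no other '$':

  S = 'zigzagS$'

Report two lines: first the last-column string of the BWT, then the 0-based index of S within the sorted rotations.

Answer: Sgzaizg$
7

Derivation:
All 8 rotations (rotation i = S[i:]+S[:i]):
  rot[0] = zigzagS$
  rot[1] = igzagS$z
  rot[2] = gzagS$zi
  rot[3] = zagS$zig
  rot[4] = agS$zigz
  rot[5] = gS$zigza
  rot[6] = S$zigzag
  rot[7] = $zigzagS
Sorted (with $ < everything):
  sorted[0] = $zigzagS  (last char: 'S')
  sorted[1] = S$zigzag  (last char: 'g')
  sorted[2] = agS$zigz  (last char: 'z')
  sorted[3] = gS$zigza  (last char: 'a')
  sorted[4] = gzagS$zi  (last char: 'i')
  sorted[5] = igzagS$z  (last char: 'z')
  sorted[6] = zagS$zig  (last char: 'g')
  sorted[7] = zigzagS$  (last char: '$')
Last column: Sgzaizg$
Original string S is at sorted index 7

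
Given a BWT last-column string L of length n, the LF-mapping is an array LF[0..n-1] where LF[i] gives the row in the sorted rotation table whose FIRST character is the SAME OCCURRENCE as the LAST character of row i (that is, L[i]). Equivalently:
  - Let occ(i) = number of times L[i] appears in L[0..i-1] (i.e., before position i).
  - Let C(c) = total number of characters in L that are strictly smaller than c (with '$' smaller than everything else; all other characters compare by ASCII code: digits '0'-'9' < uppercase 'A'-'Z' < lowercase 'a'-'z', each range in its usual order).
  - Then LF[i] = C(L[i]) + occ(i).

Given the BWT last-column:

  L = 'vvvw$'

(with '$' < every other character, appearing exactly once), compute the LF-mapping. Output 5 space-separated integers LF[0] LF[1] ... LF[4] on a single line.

Answer: 1 2 3 4 0

Derivation:
Char counts: '$':1, 'v':3, 'w':1
C (first-col start): C('$')=0, C('v')=1, C('w')=4
L[0]='v': occ=0, LF[0]=C('v')+0=1+0=1
L[1]='v': occ=1, LF[1]=C('v')+1=1+1=2
L[2]='v': occ=2, LF[2]=C('v')+2=1+2=3
L[3]='w': occ=0, LF[3]=C('w')+0=4+0=4
L[4]='$': occ=0, LF[4]=C('$')+0=0+0=0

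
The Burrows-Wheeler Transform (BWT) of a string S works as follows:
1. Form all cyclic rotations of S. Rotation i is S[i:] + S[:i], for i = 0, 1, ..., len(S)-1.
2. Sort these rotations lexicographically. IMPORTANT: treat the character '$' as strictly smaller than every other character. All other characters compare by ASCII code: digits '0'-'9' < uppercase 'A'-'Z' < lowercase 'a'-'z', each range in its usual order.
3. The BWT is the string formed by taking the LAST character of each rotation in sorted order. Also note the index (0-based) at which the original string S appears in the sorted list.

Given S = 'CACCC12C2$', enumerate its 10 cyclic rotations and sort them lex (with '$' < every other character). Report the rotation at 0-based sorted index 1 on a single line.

Answer: 12C2$CACCC

Derivation:
All 10 rotations (rotation i = S[i:]+S[:i]):
  rot[0] = CACCC12C2$
  rot[1] = ACCC12C2$C
  rot[2] = CCC12C2$CA
  rot[3] = CC12C2$CAC
  rot[4] = C12C2$CACC
  rot[5] = 12C2$CACCC
  rot[6] = 2C2$CACCC1
  rot[7] = C2$CACCC12
  rot[8] = 2$CACCC12C
  rot[9] = $CACCC12C2
Sorted (with $ < everything):
  sorted[0] = $CACCC12C2
  sorted[1] = 12C2$CACCC
  sorted[2] = 2$CACCC12C
  sorted[3] = 2C2$CACCC1
  sorted[4] = ACCC12C2$C
  sorted[5] = C12C2$CACC
  sorted[6] = C2$CACCC12
  sorted[7] = CACCC12C2$
  sorted[8] = CC12C2$CAC
  sorted[9] = CCC12C2$CA
sorted[1] = 12C2$CACCC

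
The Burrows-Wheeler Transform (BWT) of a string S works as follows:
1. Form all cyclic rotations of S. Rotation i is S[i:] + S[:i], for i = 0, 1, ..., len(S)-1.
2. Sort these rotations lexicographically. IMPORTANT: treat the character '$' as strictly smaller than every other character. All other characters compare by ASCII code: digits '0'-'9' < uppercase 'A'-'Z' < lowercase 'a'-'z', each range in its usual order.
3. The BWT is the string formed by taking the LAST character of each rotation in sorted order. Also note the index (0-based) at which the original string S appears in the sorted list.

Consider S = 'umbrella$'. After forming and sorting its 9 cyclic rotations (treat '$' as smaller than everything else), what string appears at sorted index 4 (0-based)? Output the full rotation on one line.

All 9 rotations (rotation i = S[i:]+S[:i]):
  rot[0] = umbrella$
  rot[1] = mbrella$u
  rot[2] = brella$um
  rot[3] = rella$umb
  rot[4] = ella$umbr
  rot[5] = lla$umbre
  rot[6] = la$umbrel
  rot[7] = a$umbrell
  rot[8] = $umbrella
Sorted (with $ < everything):
  sorted[0] = $umbrella
  sorted[1] = a$umbrell
  sorted[2] = brella$um
  sorted[3] = ella$umbr
  sorted[4] = la$umbrel
  sorted[5] = lla$umbre
  sorted[6] = mbrella$u
  sorted[7] = rella$umb
  sorted[8] = umbrella$
sorted[4] = la$umbrel

Answer: la$umbrel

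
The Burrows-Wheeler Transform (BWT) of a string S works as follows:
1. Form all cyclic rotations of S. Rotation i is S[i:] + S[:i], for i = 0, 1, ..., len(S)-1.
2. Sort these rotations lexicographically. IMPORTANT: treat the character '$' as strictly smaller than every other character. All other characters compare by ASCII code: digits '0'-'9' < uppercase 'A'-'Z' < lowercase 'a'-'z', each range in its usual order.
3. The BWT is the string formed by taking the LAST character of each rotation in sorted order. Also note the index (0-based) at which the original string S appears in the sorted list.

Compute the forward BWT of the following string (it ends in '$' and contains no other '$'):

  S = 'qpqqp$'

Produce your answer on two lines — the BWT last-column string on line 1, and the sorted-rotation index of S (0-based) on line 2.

All 6 rotations (rotation i = S[i:]+S[:i]):
  rot[0] = qpqqp$
  rot[1] = pqqp$q
  rot[2] = qqp$qp
  rot[3] = qp$qpq
  rot[4] = p$qpqq
  rot[5] = $qpqqp
Sorted (with $ < everything):
  sorted[0] = $qpqqp  (last char: 'p')
  sorted[1] = p$qpqq  (last char: 'q')
  sorted[2] = pqqp$q  (last char: 'q')
  sorted[3] = qp$qpq  (last char: 'q')
  sorted[4] = qpqqp$  (last char: '$')
  sorted[5] = qqp$qp  (last char: 'p')
Last column: pqqq$p
Original string S is at sorted index 4

Answer: pqqq$p
4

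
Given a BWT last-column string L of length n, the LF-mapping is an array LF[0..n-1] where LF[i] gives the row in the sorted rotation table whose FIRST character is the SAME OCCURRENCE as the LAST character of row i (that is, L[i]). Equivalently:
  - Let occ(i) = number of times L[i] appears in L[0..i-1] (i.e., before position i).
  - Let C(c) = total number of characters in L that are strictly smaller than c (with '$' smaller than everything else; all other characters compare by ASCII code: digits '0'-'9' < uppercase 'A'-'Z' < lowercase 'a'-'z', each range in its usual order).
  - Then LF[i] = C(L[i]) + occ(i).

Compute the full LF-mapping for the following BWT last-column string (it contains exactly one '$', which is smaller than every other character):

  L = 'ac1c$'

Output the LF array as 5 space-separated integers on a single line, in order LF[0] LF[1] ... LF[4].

Char counts: '$':1, '1':1, 'a':1, 'c':2
C (first-col start): C('$')=0, C('1')=1, C('a')=2, C('c')=3
L[0]='a': occ=0, LF[0]=C('a')+0=2+0=2
L[1]='c': occ=0, LF[1]=C('c')+0=3+0=3
L[2]='1': occ=0, LF[2]=C('1')+0=1+0=1
L[3]='c': occ=1, LF[3]=C('c')+1=3+1=4
L[4]='$': occ=0, LF[4]=C('$')+0=0+0=0

Answer: 2 3 1 4 0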